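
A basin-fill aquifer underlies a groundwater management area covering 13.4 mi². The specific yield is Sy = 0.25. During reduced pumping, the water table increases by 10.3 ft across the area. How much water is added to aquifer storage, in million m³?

A = 13.4 mi² = 3.471 × 10^7 m²
Δh = 10.3 ft = 3.139 m
ΔV = Sy × A × Δh = 0.25 × 3.471 × 10^7 m² × 3.139 m = 2.724 × 10^7 m³
ΔV = 2.724 × 10^7 m³ = 27.24 million m³

ΔV ≈ 27.2 million m³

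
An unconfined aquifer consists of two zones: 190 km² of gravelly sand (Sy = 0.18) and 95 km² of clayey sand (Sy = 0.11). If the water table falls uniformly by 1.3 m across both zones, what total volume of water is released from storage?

ΔV ≈ 5.8 × 10^7 m³

A₁ = 190 km² = 1.9 × 10^8 m²; A₂ = 95 km² = 9.5 × 10^7 m²
ΔV₁ = 0.18 × 1.9 × 10^8 × 1.3 = 4.446 × 10^7 m³
ΔV₂ = 0.11 × 9.5 × 10^7 × 1.3 = 1.359 × 10^7 m³
ΔV = ΔV₁ + ΔV₂ = 5.804 × 10^7 m³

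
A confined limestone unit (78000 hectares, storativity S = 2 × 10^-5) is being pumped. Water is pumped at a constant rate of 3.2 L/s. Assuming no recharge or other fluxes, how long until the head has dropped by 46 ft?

A = 78000 hectares = 7.8 × 10^8 m²
Δh = 46 ft = 14.02 m
ΔV = S × A × Δh = 2 × 10^-5 × 7.8 × 10^8 × 14.02 = 2.187 × 10^5 m³
Q = 3.2 L/s = 276.5 m³/d
t = ΔV / Q = 2.187 × 10^5 m³ / 276.5 m³/d = 791.1 d

t ≈ 791 days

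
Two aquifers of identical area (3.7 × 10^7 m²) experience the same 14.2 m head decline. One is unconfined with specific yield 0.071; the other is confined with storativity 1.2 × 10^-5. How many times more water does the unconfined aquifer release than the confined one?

Unconfined: ΔV_u = Sy × A × Δh = 0.071 × 3.7 × 10^7 × 14.2 = 3.73 × 10^7 m³
Confined: ΔV_c = S × A × Δh = 1.2 × 10^-5 × 3.7 × 10^7 × 14.2 = 6305 m³
Ratio = ΔV_u / ΔV_c = Sy / S = 0.071 / 1.2 × 10^-5 = 5917

ΔV_u / ΔV_c ≈ 5920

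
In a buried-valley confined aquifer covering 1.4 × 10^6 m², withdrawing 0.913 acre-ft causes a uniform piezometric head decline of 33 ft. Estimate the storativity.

Δh = 33 ft = 10.06 m
ΔV = 0.913 acre-ft = 1126 m³
S = ΔV / (A × Δh) = 1126 m³ / (1.4 × 10^6 m² × 10.06 m) = 7.997 × 10^-5

S ≈ 8 × 10^-5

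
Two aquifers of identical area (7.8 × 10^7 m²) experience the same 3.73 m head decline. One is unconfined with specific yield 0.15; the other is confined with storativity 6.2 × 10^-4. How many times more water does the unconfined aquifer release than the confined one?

ΔV_u / ΔV_c ≈ 242

Unconfined: ΔV_u = Sy × A × Δh = 0.15 × 7.8 × 10^7 × 3.73 = 4.364 × 10^7 m³
Confined: ΔV_c = S × A × Δh = 6.2 × 10^-4 × 7.8 × 10^7 × 3.73 = 1.804 × 10^5 m³
Ratio = ΔV_u / ΔV_c = Sy / S = 0.15 / 6.2 × 10^-4 = 241.9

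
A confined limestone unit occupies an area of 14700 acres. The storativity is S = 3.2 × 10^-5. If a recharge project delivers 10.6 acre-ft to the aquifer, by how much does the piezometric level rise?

A = 14700 acres = 5.949 × 10^7 m²
ΔV = 10.6 acre-ft = 13070 m³
Δh = ΔV / (S × A) = 13070 m³ / (3.2 × 10^-5 × 5.949 × 10^7 m²) = 6.868 m

Δh ≈ 6.87 m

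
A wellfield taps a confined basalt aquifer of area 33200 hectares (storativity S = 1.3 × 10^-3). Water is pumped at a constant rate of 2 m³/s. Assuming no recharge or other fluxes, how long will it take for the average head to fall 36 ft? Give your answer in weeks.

A = 33200 hectares = 3.32 × 10^8 m²
Δh = 36 ft = 10.97 m
ΔV = S × A × Δh = 0.0013 × 3.32 × 10^8 × 10.97 = 4.736 × 10^6 m³
Q = 2 m³/s = 1.728 × 10^5 m³/d
t = ΔV / Q = 4.736 × 10^6 m³ / 1.728 × 10^5 m³/d = 27.41 d
t = 27.41 d ≈ 3.915 weeks

t ≈ 3.92 weeks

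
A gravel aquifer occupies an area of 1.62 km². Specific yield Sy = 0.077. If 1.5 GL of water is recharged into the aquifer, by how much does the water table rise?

Δh ≈ 12 m

A = 1.62 km² = 1.62 × 10^6 m²
ΔV = 1.5 GL = 1.5 × 10^6 m³
Δh = ΔV / (Sy × A) = 1.5 × 10^6 m³ / (0.077 × 1.62 × 10^6 m²) = 12.03 m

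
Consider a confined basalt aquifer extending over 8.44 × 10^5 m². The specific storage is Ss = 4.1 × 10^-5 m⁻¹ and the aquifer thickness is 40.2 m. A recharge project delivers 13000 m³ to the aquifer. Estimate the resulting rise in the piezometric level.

S = Ss × b = 4.1 × 10^-5 m⁻¹ × 40.2 m = 1.648 × 10^-3
Δh = ΔV / (S × A) = 13000 m³ / (0.001648 × 8.44 × 10^5 m²) = 9.345 m

Δh ≈ 9.35 m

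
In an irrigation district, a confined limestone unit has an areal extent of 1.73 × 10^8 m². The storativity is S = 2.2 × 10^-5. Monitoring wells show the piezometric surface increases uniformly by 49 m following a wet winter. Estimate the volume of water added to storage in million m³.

ΔV ≈ 0.186 million m³

ΔV = S × A × Δh = 2.2 × 10^-5 × 1.73 × 10^8 m² × 49 m = 1.865 × 10^5 m³
ΔV = 1.865 × 10^5 m³ = 0.1865 million m³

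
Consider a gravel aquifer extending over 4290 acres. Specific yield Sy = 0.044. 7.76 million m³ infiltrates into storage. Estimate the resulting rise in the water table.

A = 4290 acres = 1.736 × 10^7 m²
ΔV = 7.76 million m³ = 7.76 × 10^6 m³
Δh = ΔV / (Sy × A) = 7.76 × 10^6 m³ / (0.044 × 1.736 × 10^7 m²) = 10.16 m

Δh ≈ 10.2 m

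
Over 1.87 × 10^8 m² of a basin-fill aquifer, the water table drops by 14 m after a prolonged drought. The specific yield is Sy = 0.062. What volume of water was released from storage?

ΔV ≈ 1.62 × 10^8 m³

ΔV = Sy × A × Δh = 0.062 × 1.87 × 10^8 m² × 14 m = 1.623 × 10^8 m³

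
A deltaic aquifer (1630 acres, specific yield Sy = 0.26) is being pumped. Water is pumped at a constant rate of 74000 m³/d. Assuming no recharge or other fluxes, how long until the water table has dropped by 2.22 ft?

t ≈ 15.7 days

A = 1630 acres = 6.596 × 10^6 m²
Δh = 2.22 ft = 0.6767 m
ΔV = Sy × A × Δh = 0.26 × 6.596 × 10^6 × 0.6767 = 1.161 × 10^6 m³
t = ΔV / Q = 1.161 × 10^6 m³ / 74000 m³/d = 15.68 d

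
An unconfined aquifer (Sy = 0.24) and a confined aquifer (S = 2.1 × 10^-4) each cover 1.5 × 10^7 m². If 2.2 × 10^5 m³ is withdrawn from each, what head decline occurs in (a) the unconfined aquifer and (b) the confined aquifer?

Unconfined: Δh_u = ΔV/(Sy·A) = 2.2 × 10^5/(0.24 × 1.5 × 10^7) = 0.06111 m
Confined: Δh_c = ΔV/(S·A) = 2.2 × 10^5/(2.1 × 10^-4 × 1.5 × 10^7) = 69.84 m

Δh_u ≈ 0.0611 m; Δh_c ≈ 69.8 m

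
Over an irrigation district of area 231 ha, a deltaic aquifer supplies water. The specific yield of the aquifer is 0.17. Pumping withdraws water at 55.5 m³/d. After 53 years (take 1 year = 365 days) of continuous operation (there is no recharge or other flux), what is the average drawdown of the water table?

A = 231 ha = 2.31 × 10^6 m²
t = 53 years = 19340 d
ΔV = Q × t = 55.5 m³/d × 19340 d = 1.074 × 10^6 m³
Δh = ΔV / (Sy × A) = 1.074 × 10^6 / (0.17 × 2.31 × 10^6) = 2.734 m

Δh ≈ 2.73 m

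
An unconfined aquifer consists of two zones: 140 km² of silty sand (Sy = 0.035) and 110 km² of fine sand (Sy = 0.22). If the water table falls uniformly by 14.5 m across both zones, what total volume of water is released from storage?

ΔV ≈ 4.22 × 10^8 m³

A₁ = 140 km² = 1.4 × 10^8 m²; A₂ = 110 km² = 1.1 × 10^8 m²
ΔV₁ = 0.035 × 1.4 × 10^8 × 14.5 = 7.105 × 10^7 m³
ΔV₂ = 0.22 × 1.1 × 10^8 × 14.5 = 3.509 × 10^8 m³
ΔV = ΔV₁ + ΔV₂ = 4.22 × 10^8 m³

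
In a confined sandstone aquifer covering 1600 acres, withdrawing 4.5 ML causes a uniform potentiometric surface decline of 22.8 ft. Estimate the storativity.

A = 1600 acres = 6.475 × 10^6 m²
Δh = 22.8 ft = 6.949 m
ΔV = 4.5 ML = 4500 m³
S = ΔV / (A × Δh) = 4500 m³ / (6.475 × 10^6 m² × 6.949 m) = 1 × 10^-4

S ≈ 1 × 10^-4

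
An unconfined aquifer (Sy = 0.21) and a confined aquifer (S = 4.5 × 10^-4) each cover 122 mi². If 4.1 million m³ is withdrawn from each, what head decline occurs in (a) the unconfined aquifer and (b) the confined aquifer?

A = 122 mi² = 3.16 × 10^8 m²
ΔV = 4.1 million m³ = 4.1 × 10^6 m³
Unconfined: Δh_u = ΔV/(Sy·A) = 4.1 × 10^6/(0.21 × 3.16 × 10^8) = 0.06179 m
Confined: Δh_c = ΔV/(S·A) = 4.1 × 10^6/(4.5 × 10^-4 × 3.16 × 10^8) = 28.83 m

Δh_u ≈ 0.0618 m; Δh_c ≈ 28.8 m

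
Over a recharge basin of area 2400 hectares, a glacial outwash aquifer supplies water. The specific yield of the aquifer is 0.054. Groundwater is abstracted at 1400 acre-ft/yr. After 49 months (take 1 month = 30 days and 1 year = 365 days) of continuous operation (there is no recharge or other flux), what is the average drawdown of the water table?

Δh ≈ 5.37 m

A = 2400 hectares = 2.4 × 10^7 m²
Q = 1400 acre-ft/yr = 4731 m³/d
t = 49 months = 1470 d
ΔV = Q × t = 4731 m³/d × 1470 d = 6.955 × 10^6 m³
Δh = ΔV / (Sy × A) = 6.955 × 10^6 / (0.054 × 2.4 × 10^7) = 5.366 m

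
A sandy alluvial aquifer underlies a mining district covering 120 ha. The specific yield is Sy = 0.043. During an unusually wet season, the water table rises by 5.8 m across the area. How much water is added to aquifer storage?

A = 120 ha = 1.2 × 10^6 m²
ΔV = Sy × A × Δh = 0.043 × 1.2 × 10^6 m² × 5.8 m = 2.993 × 10^5 m³

ΔV ≈ 2.99 × 10^5 m³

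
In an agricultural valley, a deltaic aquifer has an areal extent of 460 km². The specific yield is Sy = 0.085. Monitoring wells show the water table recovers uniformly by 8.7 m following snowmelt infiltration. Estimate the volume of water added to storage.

ΔV ≈ 3.4 × 10^8 m³

A = 460 km² = 4.6 × 10^8 m²
ΔV = Sy × A × Δh = 0.085 × 4.6 × 10^8 m² × 8.7 m = 3.402 × 10^8 m³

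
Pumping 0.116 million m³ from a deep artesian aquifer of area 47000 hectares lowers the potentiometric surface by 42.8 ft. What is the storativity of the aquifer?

A = 47000 hectares = 4.7 × 10^8 m²
Δh = 42.8 ft = 13.05 m
ΔV = 0.116 million m³ = 1.16 × 10^5 m³
S = ΔV / (A × Δh) = 1.16 × 10^5 m³ / (4.7 × 10^8 m² × 13.05 m) = 1.892 × 10^-5

S ≈ 1.9 × 10^-5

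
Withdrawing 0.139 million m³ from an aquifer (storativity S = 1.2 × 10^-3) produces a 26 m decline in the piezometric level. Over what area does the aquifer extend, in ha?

ΔV = 0.139 million m³ = 1.39 × 10^5 m³
A = ΔV / (S × Δh) = 1.39 × 10^5 / (0.0012 × 26) = 4.455 × 10^6 m²
A = 4.455 × 10^6 m² = 445.5 ha

A ≈ 446 ha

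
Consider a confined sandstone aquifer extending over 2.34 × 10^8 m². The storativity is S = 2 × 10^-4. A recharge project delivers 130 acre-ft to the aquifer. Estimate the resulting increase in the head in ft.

ΔV = 130 acre-ft = 1.604 × 10^5 m³
Δh = ΔV / (S × A) = 1.604 × 10^5 m³ / (2 × 10^-4 × 2.34 × 10^8 m²) = 3.426 m
Δh = 3.426 m = 11.24 ft

Δh ≈ 11.2 ft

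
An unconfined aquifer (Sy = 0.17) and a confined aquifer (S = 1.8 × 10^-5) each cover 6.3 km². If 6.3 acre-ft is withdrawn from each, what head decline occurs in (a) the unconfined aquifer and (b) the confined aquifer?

Δh_u ≈ 0.00726 m; Δh_c ≈ 68.5 m

A = 6.3 km² = 6.3 × 10^6 m²
ΔV = 6.3 acre-ft = 7771 m³
Unconfined: Δh_u = ΔV/(Sy·A) = 7771/(0.17 × 6.3 × 10^6) = 0.007256 m
Confined: Δh_c = ΔV/(S·A) = 7771/(1.8 × 10^-5 × 6.3 × 10^6) = 68.53 m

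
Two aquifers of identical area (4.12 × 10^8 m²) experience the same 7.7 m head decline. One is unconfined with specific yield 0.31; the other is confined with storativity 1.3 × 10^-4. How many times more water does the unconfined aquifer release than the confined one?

ΔV_u / ΔV_c ≈ 2380

Unconfined: ΔV_u = Sy × A × Δh = 0.31 × 4.12 × 10^8 × 7.7 = 9.834 × 10^8 m³
Confined: ΔV_c = S × A × Δh = 1.3 × 10^-4 × 4.12 × 10^8 × 7.7 = 4.124 × 10^5 m³
Ratio = ΔV_u / ΔV_c = Sy / S = 0.31 / 1.3 × 10^-4 = 2385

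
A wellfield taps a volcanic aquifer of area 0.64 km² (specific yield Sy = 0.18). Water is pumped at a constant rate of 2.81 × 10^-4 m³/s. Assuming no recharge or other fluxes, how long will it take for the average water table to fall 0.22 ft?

A = 0.64 km² = 6.4 × 10^5 m²
Δh = 0.22 ft = 0.06706 m
ΔV = Sy × A × Δh = 0.18 × 6.4 × 10^5 × 0.06706 = 7725 m³
Q = 2.81 × 10^-4 m³/s = 24.28 m³/d
t = ΔV / Q = 7725 m³ / 24.28 m³/d = 318.2 d

t ≈ 318 days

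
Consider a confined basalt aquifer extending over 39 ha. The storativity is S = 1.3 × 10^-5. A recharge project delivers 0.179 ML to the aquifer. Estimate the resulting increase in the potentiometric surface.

Δh ≈ 35.3 m

A = 39 ha = 3.9 × 10^5 m²
ΔV = 0.179 ML = 179 m³
Δh = ΔV / (S × A) = 179 m³ / (1.3 × 10^-5 × 3.9 × 10^5 m²) = 35.31 m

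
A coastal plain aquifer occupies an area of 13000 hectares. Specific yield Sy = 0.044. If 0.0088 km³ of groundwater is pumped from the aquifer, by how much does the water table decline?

Δh ≈ 1.54 m

A = 13000 hectares = 1.3 × 10^8 m²
ΔV = 0.0088 km³ = 8.8 × 10^6 m³
Δh = ΔV / (Sy × A) = 8.8 × 10^6 m³ / (0.044 × 1.3 × 10^8 m²) = 1.538 m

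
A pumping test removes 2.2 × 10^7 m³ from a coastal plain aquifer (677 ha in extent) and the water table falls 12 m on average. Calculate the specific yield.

A = 677 ha = 6.77 × 10^6 m²
Sy = ΔV / (A × Δh) = 2.2 × 10^7 m³ / (6.77 × 10^6 m² × 12 m) = 0.2708

Sy ≈ 0.27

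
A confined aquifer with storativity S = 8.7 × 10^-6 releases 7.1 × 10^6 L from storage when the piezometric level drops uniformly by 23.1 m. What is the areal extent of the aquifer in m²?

A ≈ 3.53 × 10^7 m²

ΔV = 7.1 × 10^6 L = 7100 m³
A = ΔV / (S × Δh) = 7100 / (8.7 × 10^-6 × 23.1) = 3.533 × 10^7 m²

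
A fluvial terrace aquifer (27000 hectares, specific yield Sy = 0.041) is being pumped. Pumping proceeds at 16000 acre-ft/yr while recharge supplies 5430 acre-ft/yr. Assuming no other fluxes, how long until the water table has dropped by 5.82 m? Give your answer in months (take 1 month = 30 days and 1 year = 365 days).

A = 27000 hectares = 2.7 × 10^8 m²
ΔV = Sy × A × Δh = 0.041 × 2.7 × 10^8 × 5.82 = 6.443 × 10^7 m³
Net withdrawal = 16000 − 5430 = 10570 acre-ft/yr = 35720 m³/d
t = ΔV / Q = 6.443 × 10^7 m³ / 35720 m³/d = 1804 d
t = 1804 d ≈ 60.12 months

t ≈ 60.1 months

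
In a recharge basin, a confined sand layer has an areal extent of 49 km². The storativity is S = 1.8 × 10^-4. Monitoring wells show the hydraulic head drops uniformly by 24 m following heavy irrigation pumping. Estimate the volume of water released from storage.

ΔV ≈ 2.12 × 10^5 m³

A = 49 km² = 4.9 × 10^7 m²
ΔV = S × A × Δh = 1.8 × 10^-4 × 4.9 × 10^7 m² × 24 m = 2.117 × 10^5 m³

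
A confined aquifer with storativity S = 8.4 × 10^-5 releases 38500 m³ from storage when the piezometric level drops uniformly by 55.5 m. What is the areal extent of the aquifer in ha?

A = ΔV / (S × Δh) = 38500 / (8.4 × 10^-5 × 55.5) = 8.258 × 10^6 m²
A = 8.258 × 10^6 m² = 825.8 ha

A ≈ 826 ha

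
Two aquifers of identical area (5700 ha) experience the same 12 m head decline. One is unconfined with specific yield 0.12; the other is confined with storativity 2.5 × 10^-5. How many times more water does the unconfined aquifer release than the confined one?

ΔV_u / ΔV_c ≈ 4800

A = 5700 ha = 5.7 × 10^7 m²
Unconfined: ΔV_u = Sy × A × Δh = 0.12 × 5.7 × 10^7 × 12 = 8.208 × 10^7 m³
Confined: ΔV_c = S × A × Δh = 2.5 × 10^-5 × 5.7 × 10^7 × 12 = 17100 m³
Ratio = ΔV_u / ΔV_c = Sy / S = 0.12 / 2.5 × 10^-5 = 4800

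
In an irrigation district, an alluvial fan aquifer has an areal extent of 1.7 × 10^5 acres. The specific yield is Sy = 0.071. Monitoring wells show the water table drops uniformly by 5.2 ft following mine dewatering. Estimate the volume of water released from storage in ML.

A = 1.7 × 10^5 acres = 6.88 × 10^8 m²
Δh = 5.2 ft = 1.585 m
ΔV = Sy × A × Δh = 0.071 × 6.88 × 10^8 m² × 1.585 m = 7.742 × 10^7 m³
ΔV = 7.742 × 10^7 m³ = 77420 ML

ΔV ≈ 77400 ML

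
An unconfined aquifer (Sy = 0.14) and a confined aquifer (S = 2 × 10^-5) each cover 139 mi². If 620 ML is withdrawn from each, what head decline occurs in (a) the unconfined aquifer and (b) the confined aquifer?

Δh_u ≈ 0.0123 m; Δh_c ≈ 86.1 m

A = 139 mi² = 3.6 × 10^8 m²
ΔV = 620 ML = 6.2 × 10^5 m³
Unconfined: Δh_u = ΔV/(Sy·A) = 6.2 × 10^5/(0.14 × 3.6 × 10^8) = 0.0123 m
Confined: Δh_c = ΔV/(S·A) = 6.2 × 10^5/(2 × 10^-5 × 3.6 × 10^8) = 86.11 m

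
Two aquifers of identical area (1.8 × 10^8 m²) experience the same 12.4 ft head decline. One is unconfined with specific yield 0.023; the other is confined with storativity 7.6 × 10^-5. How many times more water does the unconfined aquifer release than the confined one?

ΔV_u / ΔV_c ≈ 303

Δh = 12.4 ft = 3.78 m
Unconfined: ΔV_u = Sy × A × Δh = 0.023 × 1.8 × 10^8 × 3.78 = 1.565 × 10^7 m³
Confined: ΔV_c = S × A × Δh = 7.6 × 10^-5 × 1.8 × 10^8 × 3.78 = 51700 m³
Ratio = ΔV_u / ΔV_c = Sy / S = 0.023 / 7.6 × 10^-5 = 302.6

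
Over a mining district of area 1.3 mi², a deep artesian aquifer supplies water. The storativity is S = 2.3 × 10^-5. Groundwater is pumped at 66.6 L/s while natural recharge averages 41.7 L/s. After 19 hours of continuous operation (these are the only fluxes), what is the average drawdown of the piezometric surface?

Δh ≈ 22 m

A = 1.3 mi² = 3.367 × 10^6 m²
Net abstraction = 66.6 − 41.7 = 24.9 L/s
Q_net = 24.9 L/s = 2151 m³/d
t = 19 hours = 0.7917 d
ΔV = Q × t = 2151 m³/d × 0.7917 d = 1703 m³
Δh = ΔV / (S × A) = 1703 / (2.3 × 10^-5 × 3.367 × 10^6) = 21.99 m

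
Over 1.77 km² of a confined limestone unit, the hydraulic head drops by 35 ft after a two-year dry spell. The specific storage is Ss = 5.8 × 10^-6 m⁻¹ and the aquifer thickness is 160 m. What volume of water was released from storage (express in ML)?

S = Ss × b = 5.8 × 10^-6 m⁻¹ × 160 m = 9.28 × 10^-4
A = 1.77 km² = 1.77 × 10^6 m²
Δh = 35 ft = 10.67 m
ΔV = S × A × Δh = 9.28 × 10^-4 × 1.77 × 10^6 m² × 10.67 m = 17520 m³
ΔV = 17520 m³ = 17.52 ML

ΔV ≈ 17.5 ML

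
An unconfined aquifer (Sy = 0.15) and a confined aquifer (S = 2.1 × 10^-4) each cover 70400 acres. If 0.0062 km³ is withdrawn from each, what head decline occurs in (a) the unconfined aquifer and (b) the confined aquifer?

A = 70400 acres = 2.849 × 10^8 m²
ΔV = 0.0062 km³ = 6.2 × 10^6 m³
Unconfined: Δh_u = ΔV/(Sy·A) = 6.2 × 10^6/(0.15 × 2.849 × 10^8) = 0.1451 m
Confined: Δh_c = ΔV/(S·A) = 6.2 × 10^6/(2.1 × 10^-4 × 2.849 × 10^8) = 103.6 m

Δh_u ≈ 0.145 m; Δh_c ≈ 104 m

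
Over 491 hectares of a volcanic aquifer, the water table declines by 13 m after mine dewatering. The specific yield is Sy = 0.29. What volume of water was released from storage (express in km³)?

A = 491 hectares = 4.91 × 10^6 m²
ΔV = Sy × A × Δh = 0.29 × 4.91 × 10^6 m² × 13 m = 1.851 × 10^7 m³
ΔV = 1.851 × 10^7 m³ = 0.01851 km³

ΔV ≈ 0.0185 km³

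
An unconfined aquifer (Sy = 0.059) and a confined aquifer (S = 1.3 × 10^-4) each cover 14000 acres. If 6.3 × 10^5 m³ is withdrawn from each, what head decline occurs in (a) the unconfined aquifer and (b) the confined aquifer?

A = 14000 acres = 5.666 × 10^7 m²
Unconfined: Δh_u = ΔV/(Sy·A) = 6.3 × 10^5/(0.059 × 5.666 × 10^7) = 0.1885 m
Confined: Δh_c = ΔV/(S·A) = 6.3 × 10^5/(1.3 × 10^-4 × 5.666 × 10^7) = 85.54 m

Δh_u ≈ 0.188 m; Δh_c ≈ 85.5 m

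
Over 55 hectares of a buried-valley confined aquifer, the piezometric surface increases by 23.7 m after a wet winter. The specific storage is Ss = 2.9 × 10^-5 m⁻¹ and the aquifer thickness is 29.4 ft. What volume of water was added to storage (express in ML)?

b = 29.4 ft = 8.961 m
S = Ss × b = 2.9 × 10^-5 m⁻¹ × 8.961 m = 2.599 × 10^-4
A = 55 hectares = 5.5 × 10^5 m²
ΔV = S × A × Δh = 2.599 × 10^-4 × 5.5 × 10^5 m² × 23.7 m = 3387 m³
ΔV = 3387 m³ = 3.387 ML

ΔV ≈ 3.39 ML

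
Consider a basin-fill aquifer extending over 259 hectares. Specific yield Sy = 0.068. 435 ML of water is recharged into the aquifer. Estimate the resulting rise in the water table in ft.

A = 259 hectares = 2.59 × 10^6 m²
ΔV = 435 ML = 4.35 × 10^5 m³
Δh = ΔV / (Sy × A) = 4.35 × 10^5 m³ / (0.068 × 2.59 × 10^6 m²) = 2.47 m
Δh = 2.47 m = 8.103 ft

Δh ≈ 8.1 ft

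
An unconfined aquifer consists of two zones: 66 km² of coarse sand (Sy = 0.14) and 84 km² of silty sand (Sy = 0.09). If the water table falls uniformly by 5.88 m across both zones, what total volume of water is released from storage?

ΔV ≈ 9.88 × 10^7 m³

A₁ = 66 km² = 6.6 × 10^7 m²; A₂ = 84 km² = 8.4 × 10^7 m²
ΔV₁ = 0.14 × 6.6 × 10^7 × 5.88 = 5.433 × 10^7 m³
ΔV₂ = 0.09 × 8.4 × 10^7 × 5.88 = 4.445 × 10^7 m³
ΔV = ΔV₁ + ΔV₂ = 9.878 × 10^7 m³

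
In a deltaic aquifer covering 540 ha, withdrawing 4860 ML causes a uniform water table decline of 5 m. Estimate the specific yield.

Sy ≈ 0.18

A = 540 ha = 5.4 × 10^6 m²
ΔV = 4860 ML = 4.86 × 10^6 m³
Sy = ΔV / (A × Δh) = 4.86 × 10^6 m³ / (5.4 × 10^6 m² × 5 m) = 0.18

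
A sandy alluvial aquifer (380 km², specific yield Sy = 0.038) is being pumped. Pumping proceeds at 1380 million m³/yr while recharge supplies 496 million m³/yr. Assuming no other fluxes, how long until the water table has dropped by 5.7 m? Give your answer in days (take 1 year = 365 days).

t ≈ 34 days

A = 380 km² = 3.8 × 10^8 m²
ΔV = Sy × A × Δh = 0.038 × 3.8 × 10^8 × 5.7 = 8.231 × 10^7 m³
Net withdrawal = 1380 − 496 = 884 million m³/yr = 2.422 × 10^6 m³/d
t = ΔV / Q = 8.231 × 10^7 m³ / 2.422 × 10^6 m³/d = 33.98 d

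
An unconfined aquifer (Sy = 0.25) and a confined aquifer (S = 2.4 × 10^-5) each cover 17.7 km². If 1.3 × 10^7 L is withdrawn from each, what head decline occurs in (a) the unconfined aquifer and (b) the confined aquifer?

A = 17.7 km² = 1.77 × 10^7 m²
ΔV = 1.3 × 10^7 L = 13000 m³
Unconfined: Δh_u = ΔV/(Sy·A) = 13000/(0.25 × 1.77 × 10^7) = 0.002938 m
Confined: Δh_c = ΔV/(S·A) = 13000/(2.4 × 10^-5 × 1.77 × 10^7) = 30.6 m

Δh_u ≈ 0.00294 m; Δh_c ≈ 30.6 m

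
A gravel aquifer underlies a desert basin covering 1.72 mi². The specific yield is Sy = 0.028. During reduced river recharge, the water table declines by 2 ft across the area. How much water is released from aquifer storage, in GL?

ΔV ≈ 0.076 GL

A = 1.72 mi² = 4.455 × 10^6 m²
Δh = 2 ft = 0.6096 m
ΔV = Sy × A × Δh = 0.028 × 4.455 × 10^6 m² × 0.6096 m = 76040 m³
ΔV = 76040 m³ = 0.07604 GL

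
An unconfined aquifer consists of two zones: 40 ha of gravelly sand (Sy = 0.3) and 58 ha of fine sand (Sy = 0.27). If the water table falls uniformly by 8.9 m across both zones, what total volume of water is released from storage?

ΔV ≈ 2.46 × 10^6 m³

A₁ = 40 ha = 4 × 10^5 m²; A₂ = 58 ha = 5.8 × 10^5 m²
ΔV₁ = 0.3 × 4 × 10^5 × 8.9 = 1.068 × 10^6 m³
ΔV₂ = 0.27 × 5.8 × 10^5 × 8.9 = 1.394 × 10^6 m³
ΔV = ΔV₁ + ΔV₂ = 2.462 × 10^6 m³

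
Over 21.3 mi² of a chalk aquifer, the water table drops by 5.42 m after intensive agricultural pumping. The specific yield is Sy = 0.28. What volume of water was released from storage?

ΔV ≈ 8.37 × 10^7 m³

A = 21.3 mi² = 5.517 × 10^7 m²
ΔV = Sy × A × Δh = 0.28 × 5.517 × 10^7 m² × 5.42 m = 8.372 × 10^7 m³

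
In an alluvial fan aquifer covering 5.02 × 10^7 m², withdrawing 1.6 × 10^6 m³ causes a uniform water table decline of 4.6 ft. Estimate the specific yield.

Δh = 4.6 ft = 1.402 m
Sy = ΔV / (A × Δh) = 1.6 × 10^6 m³ / (5.02 × 10^7 m² × 1.402 m) = 0.02273

Sy ≈ 0.023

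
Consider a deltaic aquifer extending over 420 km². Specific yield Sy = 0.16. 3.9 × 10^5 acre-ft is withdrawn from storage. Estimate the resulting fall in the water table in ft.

A = 420 km² = 4.2 × 10^8 m²
ΔV = 3.9 × 10^5 acre-ft = 4.811 × 10^8 m³
Δh = ΔV / (Sy × A) = 4.811 × 10^8 m³ / (0.16 × 4.2 × 10^8 m²) = 7.159 m
Δh = 7.159 m = 23.49 ft

Δh ≈ 23.5 ft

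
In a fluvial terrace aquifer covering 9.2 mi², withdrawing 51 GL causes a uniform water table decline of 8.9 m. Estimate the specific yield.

A = 9.2 mi² = 2.383 × 10^7 m²
ΔV = 51 GL = 5.1 × 10^7 m³
Sy = ΔV / (A × Δh) = 5.1 × 10^7 m³ / (2.383 × 10^7 m² × 8.9 m) = 0.2405

Sy ≈ 0.24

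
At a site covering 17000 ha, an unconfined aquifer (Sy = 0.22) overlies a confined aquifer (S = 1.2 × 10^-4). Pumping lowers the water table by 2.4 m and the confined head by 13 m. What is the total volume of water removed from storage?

A = 17000 ha = 1.7 × 10^8 m²
Unconfined: ΔV_u = Sy × A × Δh_u = 0.22 × 1.7 × 10^8 × 2.4 = 8.976 × 10^7 m³
Confined: ΔV_c = S × A × Δh_c = 1.2 × 10^-4 × 1.7 × 10^8 × 13 = 2.652 × 10^5 m³
Total ΔV = 8.976 × 10^7 + 2.652 × 10^5 = 9.003 × 10^7 m³

ΔV ≈ 9 × 10^7 m³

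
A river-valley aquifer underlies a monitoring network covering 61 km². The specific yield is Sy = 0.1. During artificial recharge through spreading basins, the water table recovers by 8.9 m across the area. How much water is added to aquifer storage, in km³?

ΔV ≈ 0.0543 km³

A = 61 km² = 6.1 × 10^7 m²
ΔV = Sy × A × Δh = 0.1 × 6.1 × 10^7 m² × 8.9 m = 5.429 × 10^7 m³
ΔV = 5.429 × 10^7 m³ = 0.05429 km³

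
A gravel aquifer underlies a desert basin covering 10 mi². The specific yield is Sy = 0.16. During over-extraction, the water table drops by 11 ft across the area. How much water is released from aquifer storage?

ΔV ≈ 1.39 × 10^7 m³

A = 10 mi² = 2.59 × 10^7 m²
Δh = 11 ft = 3.353 m
ΔV = Sy × A × Δh = 0.16 × 2.59 × 10^7 m² × 3.353 m = 1.389 × 10^7 m³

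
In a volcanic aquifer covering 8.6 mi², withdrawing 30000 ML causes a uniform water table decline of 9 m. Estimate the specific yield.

Sy ≈ 0.15

A = 8.6 mi² = 2.227 × 10^7 m²
ΔV = 30000 ML = 3 × 10^7 m³
Sy = ΔV / (A × Δh) = 3 × 10^7 m³ / (2.227 × 10^7 m² × 9 m) = 0.1497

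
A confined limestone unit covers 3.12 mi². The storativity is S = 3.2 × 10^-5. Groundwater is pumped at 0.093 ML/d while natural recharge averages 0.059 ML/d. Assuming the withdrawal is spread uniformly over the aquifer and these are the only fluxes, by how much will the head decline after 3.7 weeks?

Δh ≈ 3.41 m

A = 3.12 mi² = 8.081 × 10^6 m²
Net abstraction = 0.093 − 0.059 = 0.034 ML/d
Q_net = 0.034 ML/d = 34 m³/d
t = 3.7 weeks = 25.9 d
ΔV = Q × t = 34 m³/d × 25.9 d = 880.6 m³
Δh = ΔV / (S × A) = 880.6 / (3.2 × 10^-5 × 8.081 × 10^6) = 3.405 m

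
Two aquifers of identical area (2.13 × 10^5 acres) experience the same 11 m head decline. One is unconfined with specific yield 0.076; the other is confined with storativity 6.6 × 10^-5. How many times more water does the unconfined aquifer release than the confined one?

A = 2.13 × 10^5 acres = 8.62 × 10^8 m²
Unconfined: ΔV_u = Sy × A × Δh = 0.076 × 8.62 × 10^8 × 11 = 7.206 × 10^8 m³
Confined: ΔV_c = S × A × Δh = 6.6 × 10^-5 × 8.62 × 10^8 × 11 = 6.258 × 10^5 m³
Ratio = ΔV_u / ΔV_c = Sy / S = 0.076 / 6.6 × 10^-5 = 1152

ΔV_u / ΔV_c ≈ 1150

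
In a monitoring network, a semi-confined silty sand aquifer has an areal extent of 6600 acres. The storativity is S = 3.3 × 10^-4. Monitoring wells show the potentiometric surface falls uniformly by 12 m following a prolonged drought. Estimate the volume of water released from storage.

ΔV ≈ 1.06 × 10^5 m³

A = 6600 acres = 2.671 × 10^7 m²
ΔV = S × A × Δh = 3.3 × 10^-4 × 2.671 × 10^7 m² × 12 m = 1.058 × 10^5 m³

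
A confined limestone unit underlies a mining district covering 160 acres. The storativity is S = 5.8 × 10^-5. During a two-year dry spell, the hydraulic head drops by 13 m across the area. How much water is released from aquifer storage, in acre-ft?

ΔV ≈ 0.396 acre-ft

A = 160 acres = 6.475 × 10^5 m²
ΔV = S × A × Δh = 5.8 × 10^-5 × 6.475 × 10^5 m² × 13 m = 488.2 m³
ΔV = 488.2 m³ = 0.3958 acre-ft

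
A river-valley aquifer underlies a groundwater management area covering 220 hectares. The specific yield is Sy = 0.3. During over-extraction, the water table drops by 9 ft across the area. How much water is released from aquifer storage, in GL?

A = 220 hectares = 2.2 × 10^6 m²
Δh = 9 ft = 2.743 m
ΔV = Sy × A × Δh = 0.3 × 2.2 × 10^6 m² × 2.743 m = 1.811 × 10^6 m³
ΔV = 1.811 × 10^6 m³ = 1.811 GL

ΔV ≈ 1.81 GL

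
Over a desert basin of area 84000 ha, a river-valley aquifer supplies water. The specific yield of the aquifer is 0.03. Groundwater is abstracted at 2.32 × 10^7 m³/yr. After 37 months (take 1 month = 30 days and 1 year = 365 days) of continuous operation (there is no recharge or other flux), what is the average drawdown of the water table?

A = 84000 ha = 8.4 × 10^8 m²
Q = 2.32 × 10^7 m³/yr = 63560 m³/d
t = 37 months = 1110 d
ΔV = Q × t = 63560 m³/d × 1110 d = 7.055 × 10^7 m³
Δh = ΔV / (Sy × A) = 7.055 × 10^7 / (0.03 × 8.4 × 10^8) = 2.8 m

Δh ≈ 2.8 m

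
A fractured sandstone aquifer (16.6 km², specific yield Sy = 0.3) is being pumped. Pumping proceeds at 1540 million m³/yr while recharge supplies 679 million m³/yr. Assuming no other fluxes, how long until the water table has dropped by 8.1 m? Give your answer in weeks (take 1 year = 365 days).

t ≈ 2.44 weeks

A = 16.6 km² = 1.66 × 10^7 m²
ΔV = Sy × A × Δh = 0.3 × 1.66 × 10^7 × 8.1 = 4.034 × 10^7 m³
Net withdrawal = 1540 − 679 = 861 million m³/yr = 2.359 × 10^6 m³/d
t = ΔV / Q = 4.034 × 10^7 m³ / 2.359 × 10^6 m³/d = 17.1 d
t = 17.1 d ≈ 2.443 weeks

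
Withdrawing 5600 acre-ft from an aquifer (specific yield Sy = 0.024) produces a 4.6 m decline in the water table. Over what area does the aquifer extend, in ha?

A ≈ 6260 ha

ΔV = 5600 acre-ft = 6.907 × 10^6 m³
A = ΔV / (Sy × Δh) = 6.907 × 10^6 / (0.024 × 4.6) = 6.257 × 10^7 m²
A = 6.257 × 10^7 m² = 6257 ha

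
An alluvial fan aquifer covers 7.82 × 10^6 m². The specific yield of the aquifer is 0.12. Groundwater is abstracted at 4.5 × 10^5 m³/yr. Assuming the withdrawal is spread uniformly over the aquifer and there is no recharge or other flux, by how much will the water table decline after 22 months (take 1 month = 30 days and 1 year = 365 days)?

Δh ≈ 0.867 m

Q = 4.5 × 10^5 m³/yr = 1233 m³/d
t = 22 months = 660 d
ΔV = Q × t = 1233 m³/d × 660 d = 8.137 × 10^5 m³
Δh = ΔV / (Sy × A) = 8.137 × 10^5 / (0.12 × 7.82 × 10^6) = 0.8671 m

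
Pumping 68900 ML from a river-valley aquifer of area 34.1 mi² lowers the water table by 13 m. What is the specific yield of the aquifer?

A = 34.1 mi² = 8.832 × 10^7 m²
ΔV = 68900 ML = 6.89 × 10^7 m³
Sy = ΔV / (A × Δh) = 6.89 × 10^7 m³ / (8.832 × 10^7 m² × 13 m) = 0.06001

Sy ≈ 0.06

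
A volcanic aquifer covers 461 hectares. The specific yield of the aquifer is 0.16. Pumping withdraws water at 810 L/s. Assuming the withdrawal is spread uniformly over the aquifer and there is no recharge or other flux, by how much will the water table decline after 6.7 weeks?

Δh ≈ 4.45 m

A = 461 hectares = 4.61 × 10^6 m²
Q = 810 L/s = 69980 m³/d
t = 6.7 weeks = 46.9 d
ΔV = Q × t = 69980 m³/d × 46.9 d = 3.282 × 10^6 m³
Δh = ΔV / (Sy × A) = 3.282 × 10^6 / (0.16 × 4.61 × 10^6) = 4.45 m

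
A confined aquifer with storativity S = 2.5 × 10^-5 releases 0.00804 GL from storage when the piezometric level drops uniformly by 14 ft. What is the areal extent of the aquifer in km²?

A ≈ 75.4 km²

Δh = 14 ft = 4.267 m
ΔV = 0.00804 GL = 8040 m³
A = ΔV / (S × Δh) = 8040 / (2.5 × 10^-5 × 4.267) = 7.537 × 10^7 m²
A = 7.537 × 10^7 m² = 75.37 km²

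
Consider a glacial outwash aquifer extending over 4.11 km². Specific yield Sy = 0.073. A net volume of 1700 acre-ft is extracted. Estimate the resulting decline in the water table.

Δh ≈ 6.99 m

A = 4.11 km² = 4.11 × 10^6 m²
ΔV = 1700 acre-ft = 2.097 × 10^6 m³
Δh = ΔV / (Sy × A) = 2.097 × 10^6 m³ / (0.073 × 4.11 × 10^6 m²) = 6.989 m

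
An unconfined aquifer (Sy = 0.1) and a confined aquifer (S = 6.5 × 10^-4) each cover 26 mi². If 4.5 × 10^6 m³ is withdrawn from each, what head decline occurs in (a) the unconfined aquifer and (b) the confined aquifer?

Δh_u ≈ 0.668 m; Δh_c ≈ 103 m

A = 26 mi² = 6.734 × 10^7 m²
Unconfined: Δh_u = ΔV/(Sy·A) = 4.5 × 10^6/(0.1 × 6.734 × 10^7) = 0.6683 m
Confined: Δh_c = ΔV/(S·A) = 4.5 × 10^6/(6.5 × 10^-4 × 6.734 × 10^7) = 102.8 m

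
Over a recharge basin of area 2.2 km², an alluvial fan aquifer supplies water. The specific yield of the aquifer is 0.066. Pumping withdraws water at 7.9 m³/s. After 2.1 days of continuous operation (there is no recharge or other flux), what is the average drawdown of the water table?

Δh ≈ 9.87 m

A = 2.2 km² = 2.2 × 10^6 m²
Q = 7.9 m³/s = 6.826 × 10^5 m³/d
ΔV = Q × t = 6.826 × 10^5 m³/d × 2.1 d = 1.433 × 10^6 m³
Δh = ΔV / (Sy × A) = 1.433 × 10^6 / (0.066 × 2.2 × 10^6) = 9.872 m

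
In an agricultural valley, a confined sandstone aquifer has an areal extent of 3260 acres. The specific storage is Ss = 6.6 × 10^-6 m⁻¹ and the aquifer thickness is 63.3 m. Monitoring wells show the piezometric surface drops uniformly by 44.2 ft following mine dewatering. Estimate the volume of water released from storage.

S = Ss × b = 6.6 × 10^-6 m⁻¹ × 63.3 m = 4.178 × 10^-4
A = 3260 acres = 1.319 × 10^7 m²
Δh = 44.2 ft = 13.47 m
ΔV = S × A × Δh = 4.178 × 10^-4 × 1.319 × 10^7 m² × 13.47 m = 74250 m³

ΔV ≈ 74300 m³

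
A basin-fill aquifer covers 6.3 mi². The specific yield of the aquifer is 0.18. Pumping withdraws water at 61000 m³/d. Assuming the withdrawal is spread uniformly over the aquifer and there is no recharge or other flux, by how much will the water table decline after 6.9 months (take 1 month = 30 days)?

A = 6.3 mi² = 1.632 × 10^7 m²
t = 6.9 months = 207 d
ΔV = Q × t = 61000 m³/d × 207 d = 1.263 × 10^7 m³
Δh = ΔV / (Sy × A) = 1.263 × 10^7 / (0.18 × 1.632 × 10^7) = 4.299 m

Δh ≈ 4.3 m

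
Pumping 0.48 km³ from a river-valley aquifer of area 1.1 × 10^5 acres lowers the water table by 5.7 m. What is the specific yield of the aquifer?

Sy ≈ 0.19

A = 1.1 × 10^5 acres = 4.452 × 10^8 m²
ΔV = 0.48 km³ = 4.8 × 10^8 m³
Sy = ΔV / (A × Δh) = 4.8 × 10^8 m³ / (4.452 × 10^8 m² × 5.7 m) = 0.1892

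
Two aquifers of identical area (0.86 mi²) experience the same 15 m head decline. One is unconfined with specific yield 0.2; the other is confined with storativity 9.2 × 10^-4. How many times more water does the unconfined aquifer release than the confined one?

A = 0.86 mi² = 2.227 × 10^6 m²
Unconfined: ΔV_u = Sy × A × Δh = 0.2 × 2.227 × 10^6 × 15 = 6.682 × 10^6 m³
Confined: ΔV_c = S × A × Δh = 9.2 × 10^-4 × 2.227 × 10^6 × 15 = 30740 m³
Ratio = ΔV_u / ΔV_c = Sy / S = 0.2 / 9.2 × 10^-4 = 217.4

ΔV_u / ΔV_c ≈ 217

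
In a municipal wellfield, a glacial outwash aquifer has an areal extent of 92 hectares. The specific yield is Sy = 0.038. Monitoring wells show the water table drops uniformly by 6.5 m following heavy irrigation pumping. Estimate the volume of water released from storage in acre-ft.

A = 92 hectares = 9.2 × 10^5 m²
ΔV = Sy × A × Δh = 0.038 × 9.2 × 10^5 m² × 6.5 m = 2.272 × 10^5 m³
ΔV = 2.272 × 10^5 m³ = 184.2 acre-ft

ΔV ≈ 184 acre-ft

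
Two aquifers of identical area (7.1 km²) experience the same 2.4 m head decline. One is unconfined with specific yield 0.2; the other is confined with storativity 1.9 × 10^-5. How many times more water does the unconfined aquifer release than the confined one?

A = 7.1 km² = 7.1 × 10^6 m²
Unconfined: ΔV_u = Sy × A × Δh = 0.2 × 7.1 × 10^6 × 2.4 = 3.408 × 10^6 m³
Confined: ΔV_c = S × A × Δh = 1.9 × 10^-5 × 7.1 × 10^6 × 2.4 = 323.8 m³
Ratio = ΔV_u / ΔV_c = Sy / S = 0.2 / 1.9 × 10^-5 = 10530

ΔV_u / ΔV_c ≈ 10500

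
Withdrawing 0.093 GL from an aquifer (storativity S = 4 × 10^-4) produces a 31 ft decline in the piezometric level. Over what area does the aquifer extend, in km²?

Δh = 31 ft = 9.449 m
ΔV = 0.093 GL = 93000 m³
A = ΔV / (S × Δh) = 93000 / (4 × 10^-4 × 9.449) = 2.461 × 10^7 m²
A = 2.461 × 10^7 m² = 24.61 km²

A ≈ 24.6 km²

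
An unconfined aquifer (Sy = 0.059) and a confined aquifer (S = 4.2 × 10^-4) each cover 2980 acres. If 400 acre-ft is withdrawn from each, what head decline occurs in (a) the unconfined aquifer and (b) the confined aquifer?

Δh_u ≈ 0.693 m; Δh_c ≈ 97.4 m

A = 2980 acres = 1.206 × 10^7 m²
ΔV = 400 acre-ft = 4.934 × 10^5 m³
Unconfined: Δh_u = ΔV/(Sy·A) = 4.934 × 10^5/(0.059 × 1.206 × 10^7) = 0.6934 m
Confined: Δh_c = ΔV/(S·A) = 4.934 × 10^5/(4.2 × 10^-4 × 1.206 × 10^7) = 97.41 m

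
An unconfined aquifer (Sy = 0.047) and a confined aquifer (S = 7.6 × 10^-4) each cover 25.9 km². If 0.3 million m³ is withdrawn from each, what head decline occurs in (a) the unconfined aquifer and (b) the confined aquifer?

Δh_u ≈ 0.246 m; Δh_c ≈ 15.2 m

A = 25.9 km² = 2.59 × 10^7 m²
ΔV = 0.3 million m³ = 3 × 10^5 m³
Unconfined: Δh_u = ΔV/(Sy·A) = 3 × 10^5/(0.047 × 2.59 × 10^7) = 0.2464 m
Confined: Δh_c = ΔV/(S·A) = 3 × 10^5/(7.6 × 10^-4 × 2.59 × 10^7) = 15.24 m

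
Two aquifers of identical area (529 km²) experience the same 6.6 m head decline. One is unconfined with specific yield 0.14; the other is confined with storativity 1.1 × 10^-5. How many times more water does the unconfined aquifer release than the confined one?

A = 529 km² = 5.29 × 10^8 m²
Unconfined: ΔV_u = Sy × A × Δh = 0.14 × 5.29 × 10^8 × 6.6 = 4.888 × 10^8 m³
Confined: ΔV_c = S × A × Δh = 1.1 × 10^-5 × 5.29 × 10^8 × 6.6 = 38410 m³
Ratio = ΔV_u / ΔV_c = Sy / S = 0.14 / 1.1 × 10^-5 = 12730

ΔV_u / ΔV_c ≈ 12700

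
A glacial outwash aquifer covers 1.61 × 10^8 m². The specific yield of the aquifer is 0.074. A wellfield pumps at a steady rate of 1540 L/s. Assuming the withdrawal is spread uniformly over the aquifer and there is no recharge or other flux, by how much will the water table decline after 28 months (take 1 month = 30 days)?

Q = 1540 L/s = 1.331 × 10^5 m³/d
t = 28 months = 840 d
ΔV = Q × t = 1.331 × 10^5 m³/d × 840 d = 1.118 × 10^8 m³
Δh = ΔV / (Sy × A) = 1.118 × 10^8 / (0.074 × 1.61 × 10^8) = 9.381 m

Δh ≈ 9.38 m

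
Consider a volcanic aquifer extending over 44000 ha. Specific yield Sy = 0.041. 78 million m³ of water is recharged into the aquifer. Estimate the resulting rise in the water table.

A = 44000 ha = 4.4 × 10^8 m²
ΔV = 78 million m³ = 7.8 × 10^7 m³
Δh = ΔV / (Sy × A) = 7.8 × 10^7 m³ / (0.041 × 4.4 × 10^8 m²) = 4.324 m

Δh ≈ 4.32 m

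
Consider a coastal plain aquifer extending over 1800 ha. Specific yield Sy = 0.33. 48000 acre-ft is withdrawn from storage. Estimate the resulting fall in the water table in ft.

Δh ≈ 32.7 ft

A = 1800 ha = 1.8 × 10^7 m²
ΔV = 48000 acre-ft = 5.921 × 10^7 m³
Δh = ΔV / (Sy × A) = 5.921 × 10^7 m³ / (0.33 × 1.8 × 10^7 m²) = 9.968 m
Δh = 9.968 m = 32.7 ft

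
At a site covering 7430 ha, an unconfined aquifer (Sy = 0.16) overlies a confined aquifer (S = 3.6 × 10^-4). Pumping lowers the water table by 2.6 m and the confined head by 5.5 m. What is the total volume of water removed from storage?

A = 7430 ha = 7.43 × 10^7 m²
Unconfined: ΔV_u = Sy × A × Δh_u = 0.16 × 7.43 × 10^7 × 2.6 = 3.091 × 10^7 m³
Confined: ΔV_c = S × A × Δh_c = 3.6 × 10^-4 × 7.43 × 10^7 × 5.5 = 1.471 × 10^5 m³
Total ΔV = 3.091 × 10^7 + 1.471 × 10^5 = 3.106 × 10^7 m³

ΔV ≈ 3.11 × 10^7 m³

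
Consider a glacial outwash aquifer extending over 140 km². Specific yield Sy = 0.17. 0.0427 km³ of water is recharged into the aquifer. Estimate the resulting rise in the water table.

Δh ≈ 1.79 m

A = 140 km² = 1.4 × 10^8 m²
ΔV = 0.0427 km³ = 4.27 × 10^7 m³
Δh = ΔV / (Sy × A) = 4.27 × 10^7 m³ / (0.17 × 1.4 × 10^8 m²) = 1.794 m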